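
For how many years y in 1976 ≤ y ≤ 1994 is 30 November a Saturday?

2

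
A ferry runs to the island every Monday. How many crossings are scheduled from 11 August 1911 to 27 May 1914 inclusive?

146

11 August 1911 is a Friday.
That's 1021 days from start to end, counting both.
1021 = 7 × 145 + 6, so there are 145 full weeks plus 6 extra days.
Each full week contributes one Monday: 145 so far.
The 6 extra days are Fri, Sat, Sun, Mon, Tue, Wed — 1 of them qualifies.
Total: 145 + 1 = 146.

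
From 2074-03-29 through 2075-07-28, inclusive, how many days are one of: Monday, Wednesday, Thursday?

208

2074-03-29 is a Thursday.
From 2074-03-29 to 2075-07-28 is 487 days inclusive.
487 = 7 × 69 + 4, so there are 69 full weeks plus 4 extra days.
Each full week contributes 3 days from the set (Mon, Wed, Thu): 69 × 3 = 207.
The 4 extra days are Thursday, Friday, Saturday, Sunday — 1 of them qualifies.
Total: 207 + 1 = 208.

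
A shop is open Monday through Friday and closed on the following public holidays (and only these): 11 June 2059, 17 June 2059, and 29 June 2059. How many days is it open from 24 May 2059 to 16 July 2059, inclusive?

24 May 2059 is a Saturday.
The range spans 54 days (inclusive of both endpoints).
54 = 7 × 7 + 5, so there are 7 full weeks plus 5 extra days.
Each full week contributes 5 weekdays (Mon–Fri): 7 × 5 = 35.
The 5 extra days are Saturday, Sunday, Monday, Tuesday, Wednesday — 3 of them qualify.
Total: 35 + 3 = 38.
Holidays: 11 June 2059 (Wed); 17 June 2059 (Tue); 29 June 2059 (Sun).
2 of the 3 holidays fall on weekdays; the rest are weekends and were already excluded.
Business days: 38 − 2 = 36.

36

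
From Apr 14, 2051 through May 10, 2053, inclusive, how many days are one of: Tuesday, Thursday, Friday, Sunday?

Apr 14, 2051 is a Friday.
That's 758 days from start to end, counting both.
758 = 7 × 108 + 2, so there are 108 full weeks plus 2 extra days.
Each full week contributes 4 days from the set (Tue, Thu, Fri, Sun): 108 × 4 = 432.
The 2 extra days are Friday, Saturday — 1 of them qualifies.
Total: 432 + 1 = 433.

433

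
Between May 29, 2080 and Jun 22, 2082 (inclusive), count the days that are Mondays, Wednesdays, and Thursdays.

324

May 29, 2080 is a Wednesday.
That's 755 days from start to end, counting both.
755 = 7 × 107 + 6, so there are 107 full weeks plus 6 extra days.
Each full week contributes 3 days from the set (Mon, Wed, Thu): 107 × 3 = 321.
The 6 extra days are Wednesday, Thursday, Friday, Saturday, Sunday, Monday — 3 of them qualify.
Total: 321 + 3 = 324.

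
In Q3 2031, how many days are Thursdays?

2031-07-01 is a Tuesday.
From 2031-07-01 to 2031-09-30 is 92 days inclusive.
92 = 7 × 13 + 1, so there are 13 full weeks plus 1 extra day.
Each full week contributes one Thursday: 13 so far.
The 1 extra day is Tuesday — none qualify.
Total: 13 + 0 = 13.

13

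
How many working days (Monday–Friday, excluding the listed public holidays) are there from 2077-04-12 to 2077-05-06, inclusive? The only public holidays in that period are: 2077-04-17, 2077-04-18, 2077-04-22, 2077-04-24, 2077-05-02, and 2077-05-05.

2077-04-12 is a Monday.
From 2077-04-12 to 2077-05-06 is 25 days inclusive.
25 = 7 × 3 + 4, so there are 3 full weeks plus 4 extra days.
Each full week contributes 5 weekdays (Mon–Fri): 3 × 5 = 15.
The 4 extra days are Mon, Tue, Wed, Thu — 4 of them qualify.
Total: 15 + 4 = 19.
Holidays: 2077-04-17 (Sat); 2077-04-18 (Sun); 2077-04-22 (Thu); 2077-04-24 (Sat); 2077-05-02 (Sun); 2077-05-05 (Wed).
2 of the 6 holidays fall on weekdays; the rest are weekends and were already excluded.
Business days: 19 − 2 = 17.

17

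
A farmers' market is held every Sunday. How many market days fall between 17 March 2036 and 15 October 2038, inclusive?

17 March 2036 is a Monday.
That's 943 days from start to end, counting both.
943 = 7 × 134 + 5, so there are 134 full weeks plus 5 extra days.
Each full week contributes one Sunday: 134 so far.
The 5 extra days are Monday, Tuesday, Wednesday, Thursday, Friday — none qualify.
Total: 134 + 0 = 134.

134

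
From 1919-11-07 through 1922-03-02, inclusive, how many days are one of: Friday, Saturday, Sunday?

363

1919-11-07 is a Friday.
That's 847 days from start to end, counting both.
847 = 7 × 121, so the span is exactly 121 full weeks.
Each full week contributes 3 days from the set (Fri, Sat, Sun): 121 × 3 = 363.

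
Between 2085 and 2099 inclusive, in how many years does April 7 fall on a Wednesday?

Day of week of April 7 in each year:
2085: Sat, 2086: Sun, 2087: Mon, 2088: Wed ✓, 2089: Thu, 2090: Fri, 2091: Sat, 2092: Mon, 2093: Tue, 2094: Wed ✓, 2095: Thu, 2096: Sat, 2097: Sun, 2098: Mon, 2099: Tue
Wednesdays: 2088, 2094.

2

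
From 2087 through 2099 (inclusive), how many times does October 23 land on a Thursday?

Day of week of October 23 in each year:
2087: Thu ✓, 2088: Sat, 2089: Sun, 2090: Mon, 2091: Tue, 2092: Thu ✓, 2093: Fri, 2094: Sat, 2095: Sun, 2096: Tue, 2097: Wed, 2098: Thu ✓, 2099: Fri
Thursdays: 2087, 2092, 2098.

3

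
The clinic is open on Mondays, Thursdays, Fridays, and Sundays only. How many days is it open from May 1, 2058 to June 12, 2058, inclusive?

May 1, 2058 is a Wednesday.
The range spans 43 days (inclusive of both endpoints).
43 = 7 × 6 + 1, so there are 6 full weeks plus 1 extra day.
Each full week contributes 4 days from the set (Mon, Thu, Fri, Sun): 6 × 4 = 24.
The 1 extra day is Wednesday — none qualify.
Total: 24 + 0 = 24.

24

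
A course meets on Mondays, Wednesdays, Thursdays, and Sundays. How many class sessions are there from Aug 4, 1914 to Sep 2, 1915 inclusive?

226

Aug 4, 1914 is a Tuesday.
The range spans 395 days (inclusive of both endpoints).
395 = 7 × 56 + 3, so there are 56 full weeks plus 3 extra days.
Each full week contributes 4 days from the set (Mon, Wed, Thu, Sun): 56 × 4 = 224.
The 3 extra days are Tue, Wed, Thu — 2 of them qualify.
Total: 224 + 2 = 226.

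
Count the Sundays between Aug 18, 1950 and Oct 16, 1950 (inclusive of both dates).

Aug 18, 1950 is a Friday.
That's 60 days from start to end, counting both.
60 = 7 × 8 + 4, so there are 8 full weeks plus 4 extra days.
Each full week contributes one Sunday: 8 so far.
The 4 extra days are Friday, Saturday, Sunday, Monday — 1 of them qualifies.
Total: 8 + 1 = 9.

9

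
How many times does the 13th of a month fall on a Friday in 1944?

1

The 13th falls on a Friday when the month's 13th has weekday Fri.
Jan 13 is Thu; Feb 13 is Sun; Mar 13 is Mon; Apr 13 is Thu; May 13 is Sat; Jun 13 is Tue; Jul 13 is Thu; Aug 13 is Sun; Sep 13 is Wed; Oct 13 is Fri ✓; Nov 13 is Mon; Dec 13 is Wed.
Friday the 13ths: Oct.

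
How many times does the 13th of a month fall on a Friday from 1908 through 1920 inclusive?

Friday-the-13ths by year:
1908: Mar, Nov
1909: Aug
1910: May
1911: Jan, Oct
1912: Sep, Dec
1913: Jun
1914: Feb, Mar, Nov
1915: Aug
1916: Oct
1917: Apr, Jul
1918: Sep, Dec
1919: Jun
1920: Feb, Aug

21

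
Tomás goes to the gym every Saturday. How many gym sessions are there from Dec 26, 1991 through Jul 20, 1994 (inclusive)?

Dec 26, 1991 is a Thursday.
The range spans 938 days (inclusive of both endpoints).
938 = 7 × 134, so the span is exactly 134 full weeks.
Each full week contributes one Saturday: 134 so far.
Total: 134.

134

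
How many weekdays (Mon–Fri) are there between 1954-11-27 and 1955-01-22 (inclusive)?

1954-11-27 is a Saturday.
From 1954-11-27 to 1955-01-22 is 57 days inclusive.
57 = 7 × 8 + 1, so there are 8 full weeks plus 1 extra day.
Each full week contributes 5 weekdays (Mon–Fri): 8 × 5 = 40.
The 1 extra day is Sat — none qualify.
Total: 40 + 0 = 40.

40 weekdays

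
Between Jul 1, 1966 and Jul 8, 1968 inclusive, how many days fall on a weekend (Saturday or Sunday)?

212

Jul 1, 1966 is a Friday.
That's 739 days from start to end, counting both.
739 = 7 × 105 + 4, so there are 105 full weeks plus 4 extra days.
Each full week contributes 2 weekend days (Sat, Sun): 105 × 2 = 210.
The 4 extra days are Friday, Saturday, Sunday, Monday — 2 of them qualify.
Total: 210 + 2 = 212.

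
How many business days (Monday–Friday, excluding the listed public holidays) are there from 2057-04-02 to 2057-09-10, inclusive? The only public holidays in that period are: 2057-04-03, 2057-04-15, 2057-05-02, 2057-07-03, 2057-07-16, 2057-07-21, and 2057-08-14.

2057-04-02 is a Monday.
That's 162 days from start to end, counting both.
162 = 7 × 23 + 1, so there are 23 full weeks plus 1 extra day.
Each full week contributes 5 weekdays (Mon–Fri): 23 × 5 = 115.
The 1 extra day is Monday — 1 of them qualifies.
Total: 115 + 1 = 116.
Holidays: 2057-04-03 (Tue); 2057-04-15 (Sun); 2057-05-02 (Wed); 2057-07-03 (Tue); 2057-07-16 (Mon); 2057-07-21 (Sat); 2057-08-14 (Tue).
5 of the 7 holidays fall on weekdays; the rest are weekends and were already excluded.
Business days: 116 − 5 = 111.

111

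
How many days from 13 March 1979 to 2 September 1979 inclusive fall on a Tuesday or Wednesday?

50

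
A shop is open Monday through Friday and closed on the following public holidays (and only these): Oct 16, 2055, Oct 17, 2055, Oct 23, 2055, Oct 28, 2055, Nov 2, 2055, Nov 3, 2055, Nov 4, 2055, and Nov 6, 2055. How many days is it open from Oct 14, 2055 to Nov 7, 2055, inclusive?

13 working days

Oct 14, 2055 is a Thursday.
That's 25 days from start to end, counting both.
25 = 7 × 3 + 4, so there are 3 full weeks plus 4 extra days.
Each full week contributes 5 weekdays (Mon–Fri): 3 × 5 = 15.
The 4 extra days are Thursday, Friday, Saturday, Sunday — 2 of them qualify.
Total: 15 + 2 = 17.
Holidays: Oct 16, 2055 (Sat); Oct 17, 2055 (Sun); Oct 23, 2055 (Sat); Oct 28, 2055 (Thu); Nov 2, 2055 (Tue); Nov 3, 2055 (Wed); Nov 4, 2055 (Thu); Nov 6, 2055 (Sat).
4 of the 8 holidays fall on weekdays; the rest are weekends and were already excluded.
Business days: 17 − 4 = 13.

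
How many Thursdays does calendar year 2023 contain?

1 January 2023 is a Sunday.
From 1 January 2023 to 31 December 2023 is 365 days inclusive.
365 = 7 × 52 + 1, so there are 52 full weeks plus 1 extra day.
Each full week contributes one Thursday: 52 so far.
The 1 extra day is Sun — none qualify.
Total: 52 + 0 = 52.

52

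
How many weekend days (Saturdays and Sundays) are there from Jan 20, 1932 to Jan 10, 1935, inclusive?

310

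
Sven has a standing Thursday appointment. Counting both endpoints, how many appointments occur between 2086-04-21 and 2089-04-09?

2086-04-21 is a Sunday.
From 2086-04-21 to 2089-04-09 is 1085 days inclusive.
1085 = 7 × 155, so the span is exactly 155 full weeks.
Each full week contributes one Thursday: 155 so far.

155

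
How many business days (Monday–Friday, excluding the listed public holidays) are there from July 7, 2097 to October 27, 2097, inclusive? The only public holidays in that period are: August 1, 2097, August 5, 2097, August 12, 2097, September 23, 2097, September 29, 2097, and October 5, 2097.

July 7, 2097 is a Sunday.
That's 113 days from start to end, counting both.
113 = 7 × 16 + 1, so there are 16 full weeks plus 1 extra day.
Each full week contributes 5 weekdays (Mon–Fri): 16 × 5 = 80.
The 1 extra day is Sun — none qualify.
Total: 80 + 0 = 80.
Holidays: August 1, 2097 (Thu); August 5, 2097 (Mon); August 12, 2097 (Mon); September 23, 2097 (Mon); September 29, 2097 (Sun); October 5, 2097 (Sat).
4 of the 6 holidays fall on weekdays; the rest are weekends and were already excluded.
Business days: 80 − 4 = 76.

76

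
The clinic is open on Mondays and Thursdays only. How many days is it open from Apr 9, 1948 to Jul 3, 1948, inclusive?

Apr 9, 1948 is a Friday.
The range spans 86 days (inclusive of both endpoints).
86 = 7 × 12 + 2, so there are 12 full weeks plus 2 extra days.
Each full week contributes 2 days from the set (Mon, Thu): 12 × 2 = 24.
The 2 extra days are Friday, Saturday — none qualify.
Total: 24 + 0 = 24.

24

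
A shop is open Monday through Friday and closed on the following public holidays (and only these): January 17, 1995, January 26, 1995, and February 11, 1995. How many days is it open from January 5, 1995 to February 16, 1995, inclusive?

29

January 5, 1995 is a Thursday.
That's 43 days from start to end, counting both.
43 = 7 × 6 + 1, so there are 6 full weeks plus 1 extra day.
Each full week contributes 5 weekdays (Mon–Fri): 6 × 5 = 30.
The 1 extra day is Thursday — 1 of them qualifies.
Total: 30 + 1 = 31.
Holidays: January 17, 1995 (Tue); January 26, 1995 (Thu); February 11, 1995 (Sat).
2 of the 3 holidays fall on weekdays; the rest are weekends and were already excluded.
Business days: 31 − 2 = 29.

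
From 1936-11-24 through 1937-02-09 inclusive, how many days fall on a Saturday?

1936-11-24 is a Tuesday.
The range spans 78 days (inclusive of both endpoints).
78 = 7 × 11 + 1, so there are 11 full weeks plus 1 extra day.
Each full week contributes one Saturday: 11 so far.
The 1 extra day is Tuesday — none qualify.
Total: 11 + 0 = 11.

11 Saturdays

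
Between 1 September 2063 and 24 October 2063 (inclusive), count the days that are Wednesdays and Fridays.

15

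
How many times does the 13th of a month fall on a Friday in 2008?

The 13th falls on a Friday when the month's 13th has weekday Fri.
Jan 13 is Sun; Feb 13 is Wed; Mar 13 is Thu; Apr 13 is Sun; May 13 is Tue; Jun 13 is Fri ✓; Jul 13 is Sun; Aug 13 is Wed; Sep 13 is Sat; Oct 13 is Mon; Nov 13 is Thu; Dec 13 is Sat.
Friday the 13ths: Jun.

1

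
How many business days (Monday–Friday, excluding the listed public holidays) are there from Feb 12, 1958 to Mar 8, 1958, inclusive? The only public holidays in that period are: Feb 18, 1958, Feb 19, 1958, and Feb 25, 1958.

15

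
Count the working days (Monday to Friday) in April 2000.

20

Apr 1, 2000 is a Saturday.
The range spans 30 days (inclusive of both endpoints).
30 = 7 × 4 + 2, so there are 4 full weeks plus 2 extra days.
Each full week contributes 5 weekdays (Mon–Fri): 4 × 5 = 20.
The 2 extra days are Sat, Sun — none qualify.
Total: 20 + 0 = 20.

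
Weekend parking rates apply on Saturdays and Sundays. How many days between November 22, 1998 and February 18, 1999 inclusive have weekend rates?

November 22, 1998 is a Sunday.
From November 22, 1998 to February 18, 1999 is 89 days inclusive.
89 = 7 × 12 + 5, so there are 12 full weeks plus 5 extra days.
Each full week contributes 2 weekend days (Sat, Sun): 12 × 2 = 24.
The 5 extra days are Sun, Mon, Tue, Wed, Thu — 1 of them qualifies.
Total: 24 + 1 = 25.

25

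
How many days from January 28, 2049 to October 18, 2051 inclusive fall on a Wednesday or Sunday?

284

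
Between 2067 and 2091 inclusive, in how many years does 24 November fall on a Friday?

Day of week of November 24 in each year:
2067: Thu, 2068: Sat, 2069: Sun, 2070: Mon, 2071: Tue, 2072: Thu, 2073: Fri ✓, 2074: Sat, 2075: Sun, 2076: Tue, 2077: Wed, 2078: Thu, 2079: Fri ✓, 2080: Sun, 2081: Mon, 2082: Tue, 2083: Wed, 2084: Fri ✓, 2085: Sat, 2086: Sun, 2087: Mon, 2088: Wed, 2089: Thu, 2090: Fri ✓, 2091: Sat
Fridays: 2073, 2079, 2084, 2090.

4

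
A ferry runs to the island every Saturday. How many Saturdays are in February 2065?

4

2065-02-01 is a Sunday.
The range spans 28 days (inclusive of both endpoints).
28 = 7 × 4, so the span is exactly 4 full weeks.
Each full week contributes one Saturday: 4 so far.
Total: 4.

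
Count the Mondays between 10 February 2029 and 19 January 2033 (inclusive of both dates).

10 February 2029 is a Saturday.
From 10 February 2029 to 19 January 2033 is 1440 days inclusive.
1440 = 7 × 205 + 5, so there are 205 full weeks plus 5 extra days.
Each full week contributes one Monday: 205 so far.
The 5 extra days are Saturday, Sunday, Monday, Tuesday, Wednesday — 1 of them qualifies.
Total: 205 + 1 = 206.

206 Mondays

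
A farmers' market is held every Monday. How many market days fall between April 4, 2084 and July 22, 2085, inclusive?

67 Mondays

April 4, 2084 is a Tuesday.
From April 4, 2084 to July 22, 2085 is 475 days inclusive.
475 = 7 × 67 + 6, so there are 67 full weeks plus 6 extra days.
Each full week contributes one Monday: 67 so far.
The 6 extra days are Tuesday, Wednesday, Thursday, Friday, Saturday, Sunday — none qualify.
Total: 67 + 0 = 67.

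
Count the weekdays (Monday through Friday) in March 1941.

March 1, 1941 is a Saturday.
From March 1, 1941 to March 31, 1941 is 31 days inclusive.
31 = 7 × 4 + 3, so there are 4 full weeks plus 3 extra days.
Each full week contributes 5 weekdays (Mon–Fri): 4 × 5 = 20.
The 3 extra days are Saturday, Sunday, Monday — 1 of them qualifies.
Total: 20 + 1 = 21.

21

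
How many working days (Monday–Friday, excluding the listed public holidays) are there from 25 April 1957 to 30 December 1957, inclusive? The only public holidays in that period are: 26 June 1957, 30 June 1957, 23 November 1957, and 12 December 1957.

25 April 1957 is a Thursday.
The range spans 250 days (inclusive of both endpoints).
250 = 7 × 35 + 5, so there are 35 full weeks plus 5 extra days.
Each full week contributes 5 weekdays (Mon–Fri): 35 × 5 = 175.
The 5 extra days are Thu, Fri, Sat, Sun, Mon — 3 of them qualify.
Total: 175 + 3 = 178.
Holidays: 26 June 1957 (Wed); 30 June 1957 (Sun); 23 November 1957 (Sat); 12 December 1957 (Thu).
2 of the 4 holidays fall on weekdays; the rest are weekends and were already excluded.
Business days: 178 − 2 = 176.

176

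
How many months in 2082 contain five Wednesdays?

4

A month has five Wednesdays exactly when Wednesday falls within its first (length − 28) days.
Jan: 31 days, starts Thu → 5 of Thu, Fri, Sat
Feb: 28 days, starts Sun → 5 of (none)
Mar: 31 days, starts Sun → 5 of Sun, Mon, Tue
Apr: 30 days, starts Wed → 5 of Wed, Thu ✓
May: 31 days, starts Fri → 5 of Fri, Sat, Sun
Jun: 30 days, starts Mon → 5 of Mon, Tue
Jul: 31 days, starts Wed → 5 of Wed, Thu, Fri ✓
Aug: 31 days, starts Sat → 5 of Sat, Sun, Mon
Sep: 30 days, starts Tue → 5 of Tue, Wed ✓
Oct: 31 days, starts Thu → 5 of Thu, Fri, Sat
Nov: 30 days, starts Sun → 5 of Sun, Mon
Dec: 31 days, starts Tue → 5 of Tue, Wed, Thu ✓
Months with five Wednesdays: Apr, Jul, Sep, Dec.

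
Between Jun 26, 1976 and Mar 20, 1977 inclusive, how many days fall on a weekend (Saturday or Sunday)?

Jun 26, 1976 is a Saturday.
The range spans 268 days (inclusive of both endpoints).
268 = 7 × 38 + 2, so there are 38 full weeks plus 2 extra days.
Each full week contributes 2 weekend days (Sat, Sun): 38 × 2 = 76.
The 2 extra days are Saturday, Sunday — 2 of them qualify.
Total: 76 + 2 = 78.

78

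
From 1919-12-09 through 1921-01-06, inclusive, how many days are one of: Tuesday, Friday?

113

1919-12-09 is a Tuesday.
From 1919-12-09 to 1921-01-06 is 395 days inclusive.
395 = 7 × 56 + 3, so there are 56 full weeks plus 3 extra days.
Each full week contributes 2 days from the set (Tue, Fri): 56 × 2 = 112.
The 3 extra days are Tue, Wed, Thu — 1 of them qualifies.
Total: 112 + 1 = 113.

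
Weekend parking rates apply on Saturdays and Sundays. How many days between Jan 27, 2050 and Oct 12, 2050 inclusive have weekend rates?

74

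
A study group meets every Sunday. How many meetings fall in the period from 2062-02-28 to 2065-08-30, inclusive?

2062-02-28 is a Tuesday.
The range spans 1280 days (inclusive of both endpoints).
1280 = 7 × 182 + 6, so there are 182 full weeks plus 6 extra days.
Each full week contributes one Sunday: 182 so far.
The 6 extra days are Tuesday, Wednesday, Thursday, Friday, Saturday, Sunday — 1 of them qualifies.
Total: 182 + 1 = 183.

183 Sundays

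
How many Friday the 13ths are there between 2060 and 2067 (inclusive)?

13

Friday-the-13ths by year:
2060: Feb, Aug
2061: May
2062: Jan, Oct
2063: Apr, Jul
2064: Jun
2065: Feb, Mar, Nov
2066: Aug
2067: May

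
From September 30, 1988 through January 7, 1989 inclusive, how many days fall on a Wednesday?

September 30, 1988 is a Friday.
The range spans 100 days (inclusive of both endpoints).
100 = 7 × 14 + 2, so there are 14 full weeks plus 2 extra days.
Each full week contributes one Wednesday: 14 so far.
The 2 extra days are Fri, Sat — none qualify.
Total: 14 + 0 = 14.

14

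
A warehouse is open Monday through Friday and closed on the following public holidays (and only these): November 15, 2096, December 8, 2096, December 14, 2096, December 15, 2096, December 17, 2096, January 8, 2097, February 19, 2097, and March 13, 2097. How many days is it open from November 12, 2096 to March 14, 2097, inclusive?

83 working days

November 12, 2096 is a Monday.
That's 123 days from start to end, counting both.
123 = 7 × 17 + 4, so there are 17 full weeks plus 4 extra days.
Each full week contributes 5 weekdays (Mon–Fri): 17 × 5 = 85.
The 4 extra days are Mon, Tue, Wed, Thu — 4 of them qualify.
Total: 85 + 4 = 89.
Holidays: November 15, 2096 (Thu); December 8, 2096 (Sat); December 14, 2096 (Fri); December 15, 2096 (Sat); December 17, 2096 (Mon); January 8, 2097 (Tue); February 19, 2097 (Tue); March 13, 2097 (Wed).
6 of the 8 holidays fall on weekdays; the rest are weekends and were already excluded.
Business days: 89 − 6 = 83.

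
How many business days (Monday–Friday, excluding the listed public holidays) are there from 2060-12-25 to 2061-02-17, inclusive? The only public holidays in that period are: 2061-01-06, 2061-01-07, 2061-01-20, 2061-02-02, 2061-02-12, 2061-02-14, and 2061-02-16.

33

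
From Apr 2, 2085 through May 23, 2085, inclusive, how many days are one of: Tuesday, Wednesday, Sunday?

Apr 2, 2085 is a Monday.
That's 52 days from start to end, counting both.
52 = 7 × 7 + 3, so there are 7 full weeks plus 3 extra days.
Each full week contributes 3 days from the set (Tue, Wed, Sun): 7 × 3 = 21.
The 3 extra days are Monday, Tuesday, Wednesday — 2 of them qualify.
Total: 21 + 2 = 23.

23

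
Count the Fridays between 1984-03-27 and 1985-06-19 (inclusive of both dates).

64

1984-03-27 is a Tuesday.
That's 450 days from start to end, counting both.
450 = 7 × 64 + 2, so there are 64 full weeks plus 2 extra days.
Each full week contributes one Friday: 64 so far.
The 2 extra days are Tue, Wed — none qualify.
Total: 64 + 0 = 64.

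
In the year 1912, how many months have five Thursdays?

A month has five Thursdays exactly when Thursday falls within its first (length − 28) days.
Jan: 31 days, starts Mon → 5 of Mon, Tue, Wed
Feb: 29 days, starts Thu → 5 of Thu ✓
Mar: 31 days, starts Fri → 5 of Fri, Sat, Sun
Apr: 30 days, starts Mon → 5 of Mon, Tue
May: 31 days, starts Wed → 5 of Wed, Thu, Fri ✓
Jun: 30 days, starts Sat → 5 of Sat, Sun
Jul: 31 days, starts Mon → 5 of Mon, Tue, Wed
Aug: 31 days, starts Thu → 5 of Thu, Fri, Sat ✓
Sep: 30 days, starts Sun → 5 of Sun, Mon
Oct: 31 days, starts Tue → 5 of Tue, Wed, Thu ✓
Nov: 30 days, starts Fri → 5 of Fri, Sat
Dec: 31 days, starts Sun → 5 of Sun, Mon, Tue
Months with five Thursdays: Feb, May, Aug, Oct.

4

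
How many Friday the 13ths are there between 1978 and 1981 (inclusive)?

8

Friday-the-13ths by year:
1978: Jan, Oct
1979: Apr, Jul
1980: Jun
1981: Feb, Mar, Nov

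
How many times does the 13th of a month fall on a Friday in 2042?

The 13th falls on a Friday when the month's 13th has weekday Fri.
Jan 13 is Mon; Feb 13 is Thu; Mar 13 is Thu; Apr 13 is Sun; May 13 is Tue; Jun 13 is Fri ✓; Jul 13 is Sun; Aug 13 is Wed; Sep 13 is Sat; Oct 13 is Mon; Nov 13 is Thu; Dec 13 is Sat.
Friday the 13ths: Jun.

1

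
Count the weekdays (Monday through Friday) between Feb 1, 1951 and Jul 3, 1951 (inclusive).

Feb 1, 1951 is a Thursday.
That's 153 days from start to end, counting both.
153 = 7 × 21 + 6, so there are 21 full weeks plus 6 extra days.
Each full week contributes 5 weekdays (Mon–Fri): 21 × 5 = 105.
The 6 extra days are Thursday, Friday, Saturday, Sunday, Monday, Tuesday — 4 of them qualify.
Total: 105 + 4 = 109.

109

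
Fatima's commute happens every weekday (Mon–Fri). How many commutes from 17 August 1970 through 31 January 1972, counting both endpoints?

17 August 1970 is a Monday.
That's 533 days from start to end, counting both.
533 = 7 × 76 + 1, so there are 76 full weeks plus 1 extra day.
Each full week contributes 5 weekdays (Mon–Fri): 76 × 5 = 380.
The 1 extra day is Monday — 1 of them qualifies.
Total: 380 + 1 = 381.

381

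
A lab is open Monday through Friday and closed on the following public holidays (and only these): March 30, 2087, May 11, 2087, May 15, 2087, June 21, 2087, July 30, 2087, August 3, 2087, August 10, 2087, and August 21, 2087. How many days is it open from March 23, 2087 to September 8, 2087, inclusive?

118 business days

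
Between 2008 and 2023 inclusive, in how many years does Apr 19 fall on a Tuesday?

3

Day of week of April 19 in each year:
2008: Sat, 2009: Sun, 2010: Mon, 2011: Tue ✓, 2012: Thu, 2013: Fri, 2014: Sat, 2015: Sun, 2016: Tue ✓, 2017: Wed, 2018: Thu, 2019: Fri, 2020: Sun, 2021: Mon, 2022: Tue ✓, 2023: Wed
Tuesdays: 2011, 2016, 2022.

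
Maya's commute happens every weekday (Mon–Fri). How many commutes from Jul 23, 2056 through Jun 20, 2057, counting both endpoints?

238

Jul 23, 2056 is a Sunday.
The range spans 333 days (inclusive of both endpoints).
333 = 7 × 47 + 4, so there are 47 full weeks plus 4 extra days.
Each full week contributes 5 weekdays (Mon–Fri): 47 × 5 = 235.
The 4 extra days are Sunday, Monday, Tuesday, Wednesday — 3 of them qualify.
Total: 235 + 3 = 238.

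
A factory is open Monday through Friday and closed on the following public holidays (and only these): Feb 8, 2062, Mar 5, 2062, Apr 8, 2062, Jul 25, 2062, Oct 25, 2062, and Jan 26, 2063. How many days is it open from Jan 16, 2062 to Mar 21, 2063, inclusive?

304 working days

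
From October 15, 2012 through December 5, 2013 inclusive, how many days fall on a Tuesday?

October 15, 2012 is a Monday.
The range spans 417 days (inclusive of both endpoints).
417 = 7 × 59 + 4, so there are 59 full weeks plus 4 extra days.
Each full week contributes one Tuesday: 59 so far.
The 4 extra days are Monday, Tuesday, Wednesday, Thursday — 1 of them qualifies.
Total: 59 + 1 = 60.

60 Tuesdays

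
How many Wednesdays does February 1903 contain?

4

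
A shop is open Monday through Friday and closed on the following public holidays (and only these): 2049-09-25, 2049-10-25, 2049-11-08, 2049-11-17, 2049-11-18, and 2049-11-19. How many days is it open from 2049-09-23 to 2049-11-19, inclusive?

2049-09-23 is a Thursday.
That's 58 days from start to end, counting both.
58 = 7 × 8 + 2, so there are 8 full weeks plus 2 extra days.
Each full week contributes 5 weekdays (Mon–Fri): 8 × 5 = 40.
The 2 extra days are Thu, Fri — 2 of them qualify.
Total: 40 + 2 = 42.
Holidays: 2049-09-25 (Sat); 2049-10-25 (Mon); 2049-11-08 (Mon); 2049-11-17 (Wed); 2049-11-18 (Thu); 2049-11-19 (Fri).
5 of the 6 holidays fall on weekdays; the rest are weekends and were already excluded.
Business days: 42 − 5 = 37.

37 working days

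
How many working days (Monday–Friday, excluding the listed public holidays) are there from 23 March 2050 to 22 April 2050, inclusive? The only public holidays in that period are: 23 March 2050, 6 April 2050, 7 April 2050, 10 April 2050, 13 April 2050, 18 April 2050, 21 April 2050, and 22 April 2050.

16

23 March 2050 is a Wednesday.
From 23 March 2050 to 22 April 2050 is 31 days inclusive.
31 = 7 × 4 + 3, so there are 4 full weeks plus 3 extra days.
Each full week contributes 5 weekdays (Mon–Fri): 4 × 5 = 20.
The 3 extra days are Wednesday, Thursday, Friday — 3 of them qualify.
Total: 20 + 3 = 23.
Holidays: 23 March 2050 (Wed); 6 April 2050 (Wed); 7 April 2050 (Thu); 10 April 2050 (Sun); 13 April 2050 (Wed); 18 April 2050 (Mon); 21 April 2050 (Thu); 22 April 2050 (Fri).
7 of the 8 holidays fall on weekdays; the rest are weekends and were already excluded.
Business days: 23 − 7 = 16.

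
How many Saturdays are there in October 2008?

Oct 1, 2008 is a Wednesday.
The range spans 31 days (inclusive of both endpoints).
31 = 7 × 4 + 3, so there are 4 full weeks plus 3 extra days.
Each full week contributes one Saturday: 4 so far.
The 3 extra days are Wed, Thu, Fri — none qualify.
Total: 4 + 0 = 4.

4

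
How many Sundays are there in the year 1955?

Jan 1, 1955 is a Saturday.
That's 365 days from start to end, counting both.
365 = 7 × 52 + 1, so there are 52 full weeks plus 1 extra day.
Each full week contributes one Sunday: 52 so far.
The 1 extra day is Saturday — none qualify.
Total: 52 + 0 = 52.

52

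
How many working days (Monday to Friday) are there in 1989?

260

January 1, 1989 is a Sunday.
From January 1, 1989 to December 31, 1989 is 365 days inclusive.
365 = 7 × 52 + 1, so there are 52 full weeks plus 1 extra day.
Each full week contributes 5 weekdays (Mon–Fri): 52 × 5 = 260.
The 1 extra day is Sun — none qualify.
Total: 260 + 0 = 260.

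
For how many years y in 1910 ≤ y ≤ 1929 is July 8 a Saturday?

Day of week of July 8 in each year:
1910: Fri, 1911: Sat ✓, 1912: Mon, 1913: Tue, 1914: Wed, 1915: Thu, 1916: Sat ✓, 1917: Sun, 1918: Mon, 1919: Tue, 1920: Thu, 1921: Fri, 1922: Sat ✓, 1923: Sun, 1924: Tue, 1925: Wed, 1926: Thu, 1927: Fri, 1928: Sun, 1929: Mon
Saturdays: 1911, 1916, 1922.

3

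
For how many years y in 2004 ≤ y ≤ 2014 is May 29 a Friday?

1

Day of week of May 29 in each year:
2004: Sat, 2005: Sun, 2006: Mon, 2007: Tue, 2008: Thu, 2009: Fri ✓, 2010: Sat, 2011: Sun, 2012: Tue, 2013: Wed, 2014: Thu
Fridays: 2009.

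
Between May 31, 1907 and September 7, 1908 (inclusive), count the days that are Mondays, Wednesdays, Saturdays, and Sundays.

May 31, 1907 is a Friday.
The range spans 466 days (inclusive of both endpoints).
466 = 7 × 66 + 4, so there are 66 full weeks plus 4 extra days.
Each full week contributes 4 days from the set (Mon, Wed, Sat, Sun): 66 × 4 = 264.
The 4 extra days are Fri, Sat, Sun, Mon — 3 of them qualify.
Total: 264 + 3 = 267.

267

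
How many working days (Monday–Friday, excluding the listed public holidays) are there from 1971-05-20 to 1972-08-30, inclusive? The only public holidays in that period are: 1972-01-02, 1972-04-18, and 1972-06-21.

333

1971-05-20 is a Thursday.
That's 469 days from start to end, counting both.
469 = 7 × 67, so the span is exactly 67 full weeks.
Each full week contributes 5 weekdays (Mon–Fri): 67 × 5 = 335.
Total: 335.
Holidays: 1972-01-02 (Sun); 1972-04-18 (Tue); 1972-06-21 (Wed).
2 of the 3 holidays fall on weekdays; the rest are weekends and were already excluded.
Business days: 335 − 2 = 333.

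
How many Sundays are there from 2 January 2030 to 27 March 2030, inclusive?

12

2 January 2030 is a Wednesday.
The range spans 85 days (inclusive of both endpoints).
85 = 7 × 12 + 1, so there are 12 full weeks plus 1 extra day.
Each full week contributes one Sunday: 12 so far.
The 1 extra day is Wednesday — none qualify.
Total: 12 + 0 = 12.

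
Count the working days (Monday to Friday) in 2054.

Jan 1, 2054 is a Thursday.
That's 365 days from start to end, counting both.
365 = 7 × 52 + 1, so there are 52 full weeks plus 1 extra day.
Each full week contributes 5 weekdays (Mon–Fri): 52 × 5 = 260.
The 1 extra day is Thu — 1 of them qualifies.
Total: 260 + 1 = 261.

261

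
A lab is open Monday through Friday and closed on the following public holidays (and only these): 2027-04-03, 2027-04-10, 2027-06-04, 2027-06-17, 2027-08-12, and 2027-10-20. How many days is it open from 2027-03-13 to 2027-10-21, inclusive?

155

2027-03-13 is a Saturday.
That's 223 days from start to end, counting both.
223 = 7 × 31 + 6, so there are 31 full weeks plus 6 extra days.
Each full week contributes 5 weekdays (Mon–Fri): 31 × 5 = 155.
The 6 extra days are Saturday, Sunday, Monday, Tuesday, Wednesday, Thursday — 4 of them qualify.
Total: 155 + 4 = 159.
Holidays: 2027-04-03 (Sat); 2027-04-10 (Sat); 2027-06-04 (Fri); 2027-06-17 (Thu); 2027-08-12 (Thu); 2027-10-20 (Wed).
4 of the 6 holidays fall on weekdays; the rest are weekends and were already excluded.
Business days: 159 − 4 = 155.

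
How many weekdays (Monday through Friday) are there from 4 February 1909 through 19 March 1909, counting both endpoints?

4 February 1909 is a Thursday.
The range spans 44 days (inclusive of both endpoints).
44 = 7 × 6 + 2, so there are 6 full weeks plus 2 extra days.
Each full week contributes 5 weekdays (Mon–Fri): 6 × 5 = 30.
The 2 extra days are Thu, Fri — 2 of them qualify.
Total: 30 + 2 = 32.

32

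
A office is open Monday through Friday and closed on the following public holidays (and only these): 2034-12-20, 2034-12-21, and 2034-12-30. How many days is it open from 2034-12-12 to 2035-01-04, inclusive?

16

2034-12-12 is a Tuesday.
The range spans 24 days (inclusive of both endpoints).
24 = 7 × 3 + 3, so there are 3 full weeks plus 3 extra days.
Each full week contributes 5 weekdays (Mon–Fri): 3 × 5 = 15.
The 3 extra days are Tuesday, Wednesday, Thursday — 3 of them qualify.
Total: 15 + 3 = 18.
Holidays: 2034-12-20 (Wed); 2034-12-21 (Thu); 2034-12-30 (Sat).
2 of the 3 holidays fall on weekdays; the rest are weekends and were already excluded.
Business days: 18 − 2 = 16.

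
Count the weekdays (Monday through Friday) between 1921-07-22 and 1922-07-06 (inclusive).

250

1921-07-22 is a Friday.
That's 350 days from start to end, counting both.
350 = 7 × 50, so the span is exactly 50 full weeks.
Each full week contributes 5 weekdays (Mon–Fri): 50 × 5 = 250.
Total: 250.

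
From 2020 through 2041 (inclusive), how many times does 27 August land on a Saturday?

Day of week of August 27 in each year:
2020: Thu, 2021: Fri, 2022: Sat ✓, 2023: Sun, 2024: Tue, 2025: Wed, 2026: Thu, 2027: Fri, 2028: Sun, 2029: Mon, 2030: Tue, 2031: Wed, 2032: Fri, 2033: Sat ✓, 2034: Sun, 2035: Mon, 2036: Wed, 2037: Thu, 2038: Fri, 2039: Sat ✓, 2040: Mon, 2041: Tue
Saturdays: 2022, 2033, 2039.

3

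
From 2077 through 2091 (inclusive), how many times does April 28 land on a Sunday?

Day of week of April 28 in each year:
2077: Wed, 2078: Thu, 2079: Fri, 2080: Sun ✓, 2081: Mon, 2082: Tue, 2083: Wed, 2084: Fri, 2085: Sat, 2086: Sun ✓, 2087: Mon, 2088: Wed, 2089: Thu, 2090: Fri, 2091: Sat
Sundays: 2080, 2086.

2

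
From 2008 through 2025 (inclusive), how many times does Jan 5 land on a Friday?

Day of week of January 5 in each year:
2008: Sat, 2009: Mon, 2010: Tue, 2011: Wed, 2012: Thu, 2013: Sat, 2014: Sun, 2015: Mon, 2016: Tue, 2017: Thu, 2018: Fri ✓, 2019: Sat, 2020: Sun, 2021: Tue, 2022: Wed, 2023: Thu, 2024: Fri ✓, 2025: Sun
Fridays: 2018, 2024.

2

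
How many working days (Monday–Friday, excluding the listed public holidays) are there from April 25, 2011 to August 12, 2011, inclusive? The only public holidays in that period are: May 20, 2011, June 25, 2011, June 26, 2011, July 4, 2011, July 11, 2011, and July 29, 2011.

76 working days

April 25, 2011 is a Monday.
From April 25, 2011 to August 12, 2011 is 110 days inclusive.
110 = 7 × 15 + 5, so there are 15 full weeks plus 5 extra days.
Each full week contributes 5 weekdays (Mon–Fri): 15 × 5 = 75.
The 5 extra days are Monday, Tuesday, Wednesday, Thursday, Friday — 5 of them qualify.
Total: 75 + 5 = 80.
Holidays: May 20, 2011 (Fri); June 25, 2011 (Sat); June 26, 2011 (Sun); July 4, 2011 (Mon); July 11, 2011 (Mon); July 29, 2011 (Fri).
4 of the 6 holidays fall on weekdays; the rest are weekends and were already excluded.
Business days: 80 − 4 = 76.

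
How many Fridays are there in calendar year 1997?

Jan 1, 1997 is a Wednesday.
The range spans 365 days (inclusive of both endpoints).
365 = 7 × 52 + 1, so there are 52 full weeks plus 1 extra day.
Each full week contributes one Friday: 52 so far.
The 1 extra day is Wednesday — none qualify.
Total: 52 + 0 = 52.

52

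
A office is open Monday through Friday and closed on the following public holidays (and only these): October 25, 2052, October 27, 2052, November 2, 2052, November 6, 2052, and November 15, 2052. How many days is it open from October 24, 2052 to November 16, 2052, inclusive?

14

October 24, 2052 is a Thursday.
From October 24, 2052 to November 16, 2052 is 24 days inclusive.
24 = 7 × 3 + 3, so there are 3 full weeks plus 3 extra days.
Each full week contributes 5 weekdays (Mon–Fri): 3 × 5 = 15.
The 3 extra days are Thursday, Friday, Saturday — 2 of them qualify.
Total: 15 + 2 = 17.
Holidays: October 25, 2052 (Fri); October 27, 2052 (Sun); November 2, 2052 (Sat); November 6, 2052 (Wed); November 15, 2052 (Fri).
3 of the 5 holidays fall on weekdays; the rest are weekends and were already excluded.
Business days: 17 − 3 = 14.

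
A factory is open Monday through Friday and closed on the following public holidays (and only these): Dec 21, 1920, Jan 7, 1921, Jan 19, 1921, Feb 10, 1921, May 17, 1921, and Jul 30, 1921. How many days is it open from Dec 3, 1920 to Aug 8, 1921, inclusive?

Dec 3, 1920 is a Friday.
From Dec 3, 1920 to Aug 8, 1921 is 249 days inclusive.
249 = 7 × 35 + 4, so there are 35 full weeks plus 4 extra days.
Each full week contributes 5 weekdays (Mon–Fri): 35 × 5 = 175.
The 4 extra days are Fri, Sat, Sun, Mon — 2 of them qualify.
Total: 175 + 2 = 177.
Holidays: Dec 21, 1920 (Tue); Jan 7, 1921 (Fri); Jan 19, 1921 (Wed); Feb 10, 1921 (Thu); May 17, 1921 (Tue); Jul 30, 1921 (Sat).
5 of the 6 holidays fall on weekdays; the rest are weekends and were already excluded.
Business days: 177 − 5 = 172.

172 business days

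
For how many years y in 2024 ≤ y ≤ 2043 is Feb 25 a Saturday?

2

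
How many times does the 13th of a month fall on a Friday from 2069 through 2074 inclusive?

Friday-the-13ths by year:
2069: Sep, Dec
2070: Jun
2071: Feb, Mar, Nov
2072: May
2073: Jan, Oct
2074: Apr, Jul

11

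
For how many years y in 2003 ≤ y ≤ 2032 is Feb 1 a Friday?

4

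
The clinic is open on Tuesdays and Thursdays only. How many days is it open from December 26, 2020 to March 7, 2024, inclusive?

334

December 26, 2020 is a Saturday.
From December 26, 2020 to March 7, 2024 is 1168 days inclusive.
1168 = 7 × 166 + 6, so there are 166 full weeks plus 6 extra days.
Each full week contributes 2 days from the set (Tue, Thu): 166 × 2 = 332.
The 6 extra days are Sat, Sun, Mon, Tue, Wed, Thu — 2 of them qualify.
Total: 332 + 2 = 334.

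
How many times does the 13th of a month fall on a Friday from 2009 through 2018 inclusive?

Friday-the-13ths by year:
2009: Feb, Mar, Nov
2010: Aug
2011: May
2012: Jan, Apr, Jul
2013: Sep, Dec
2014: Jun
2015: Feb, Mar, Nov
2016: May
2017: Jan, Oct
2018: Apr, Jul

19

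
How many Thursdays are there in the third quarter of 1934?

13

1 July 1934 is a Sunday.
The range spans 92 days (inclusive of both endpoints).
92 = 7 × 13 + 1, so there are 13 full weeks plus 1 extra day.
Each full week contributes one Thursday: 13 so far.
The 1 extra day is Sunday — none qualify.
Total: 13 + 0 = 13.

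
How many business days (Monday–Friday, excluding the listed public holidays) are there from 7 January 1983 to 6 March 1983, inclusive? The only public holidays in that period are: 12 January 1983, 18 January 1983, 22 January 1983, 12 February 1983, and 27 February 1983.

39

7 January 1983 is a Friday.
That's 59 days from start to end, counting both.
59 = 7 × 8 + 3, so there are 8 full weeks plus 3 extra days.
Each full week contributes 5 weekdays (Mon–Fri): 8 × 5 = 40.
The 3 extra days are Fri, Sat, Sun — 1 of them qualifies.
Total: 40 + 1 = 41.
Holidays: 12 January 1983 (Wed); 18 January 1983 (Tue); 22 January 1983 (Sat); 12 February 1983 (Sat); 27 February 1983 (Sun).
2 of the 5 holidays fall on weekdays; the rest are weekends and were already excluded.
Business days: 41 − 2 = 39.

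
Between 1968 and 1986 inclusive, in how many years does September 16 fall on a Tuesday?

4

Day of week of September 16 in each year:
1968: Mon, 1969: Tue ✓, 1970: Wed, 1971: Thu, 1972: Sat, 1973: Sun, 1974: Mon, 1975: Tue ✓, 1976: Thu, 1977: Fri, 1978: Sat, 1979: Sun, 1980: Tue ✓, 1981: Wed, 1982: Thu, 1983: Fri, 1984: Sun, 1985: Mon, 1986: Tue ✓
Tuesdays: 1969, 1975, 1980, 1986.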